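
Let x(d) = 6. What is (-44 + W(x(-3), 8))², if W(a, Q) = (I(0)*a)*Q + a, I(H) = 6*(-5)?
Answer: 2184484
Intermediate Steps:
I(H) = -30
W(a, Q) = a - 30*Q*a (W(a, Q) = (-30*a)*Q + a = -30*Q*a + a = a - 30*Q*a)
(-44 + W(x(-3), 8))² = (-44 + 6*(1 - 30*8))² = (-44 + 6*(1 - 240))² = (-44 + 6*(-239))² = (-44 - 1434)² = (-1478)² = 2184484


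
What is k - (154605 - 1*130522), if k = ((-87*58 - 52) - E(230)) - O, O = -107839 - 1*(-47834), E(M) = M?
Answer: 30594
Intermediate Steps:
O = -60005 (O = -107839 + 47834 = -60005)
k = 54677 (k = ((-87*58 - 52) - 1*230) - 1*(-60005) = ((-5046 - 52) - 230) + 60005 = (-5098 - 230) + 60005 = -5328 + 60005 = 54677)
k - (154605 - 1*130522) = 54677 - (154605 - 1*130522) = 54677 - (154605 - 130522) = 54677 - 1*24083 = 54677 - 24083 = 30594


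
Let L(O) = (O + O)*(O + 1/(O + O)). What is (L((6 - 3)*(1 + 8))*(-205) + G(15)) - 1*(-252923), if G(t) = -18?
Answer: -46190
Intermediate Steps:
L(O) = 2*O*(O + 1/(2*O)) (L(O) = (2*O)*(O + 1/(2*O)) = 2*O*(O + 1/(2*O)))
(L((6 - 3)*(1 + 8))*(-205) + G(15)) - 1*(-252923) = ((1 + 2*((6 - 3)*(1 + 8))**2)*(-205) - 18) - 1*(-252923) = ((1 + 2*(3*9)**2)*(-205) - 18) + 252923 = ((1 + 2*27**2)*(-205) - 18) + 252923 = ((1 + 2*729)*(-205) - 18) + 252923 = ((1 + 1458)*(-205) - 18) + 252923 = (1459*(-205) - 18) + 252923 = (-299095 - 18) + 252923 = -299113 + 252923 = -46190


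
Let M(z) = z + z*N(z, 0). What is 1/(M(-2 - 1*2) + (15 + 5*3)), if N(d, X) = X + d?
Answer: 1/42 ≈ 0.023810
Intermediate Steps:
M(z) = z + z² (M(z) = z + z*(0 + z) = z + z*z = z + z²)
1/(M(-2 - 1*2) + (15 + 5*3)) = 1/((-2 - 1*2)*(1 + (-2 - 1*2)) + (15 + 5*3)) = 1/((-2 - 2)*(1 + (-2 - 2)) + (15 + 15)) = 1/(-4*(1 - 4) + 30) = 1/(-4*(-3) + 30) = 1/(12 + 30) = 1/42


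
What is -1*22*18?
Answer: -396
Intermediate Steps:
-1*22*18 = -22*18 = -396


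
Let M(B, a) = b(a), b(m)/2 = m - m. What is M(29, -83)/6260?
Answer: 0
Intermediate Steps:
b(m) = 0 (b(m) = 2*(m - m) = 2*0 = 0)
M(B, a) = 0
M(29, -83)/6260 = 0/6260 = 0*(1/6260) = 0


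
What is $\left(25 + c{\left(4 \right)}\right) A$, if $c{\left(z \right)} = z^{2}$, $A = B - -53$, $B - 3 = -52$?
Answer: $164$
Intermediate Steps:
$B = -49$ ($B = 3 - 52 = -49$)
$A = 4$ ($A = -49 - -53 = -49 + 53 = 4$)
$\left(25 + c{\left(4 \right)}\right) A = \left(25 + 4^{2}\right) 4 = \left(25 + 16\right) 4 = 41 \cdot 4 = 164$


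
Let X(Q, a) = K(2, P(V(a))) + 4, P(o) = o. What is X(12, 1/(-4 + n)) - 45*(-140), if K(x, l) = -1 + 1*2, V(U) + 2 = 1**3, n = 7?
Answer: 6305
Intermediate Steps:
V(U) = -1 (V(U) = -2 + 1**3 = -2 + 1 = -1)
K(x, l) = 1 (K(x, l) = -1 + 2 = 1)
X(Q, a) = 5 (X(Q, a) = 1 + 4 = 5)
X(12, 1/(-4 + n)) - 45*(-140) = 5 - 45*(-140) = 5 + 6300 = 6305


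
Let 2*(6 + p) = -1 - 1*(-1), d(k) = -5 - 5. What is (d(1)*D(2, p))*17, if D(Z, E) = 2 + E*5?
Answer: 4760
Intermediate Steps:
d(k) = -10
p = -6 (p = -6 + (-1 - 1*(-1))/2 = -6 + (-1 + 1)/2 = -6 + (½)*0 = -6 + 0 = -6)
D(Z, E) = 2 + 5*E
(d(1)*D(2, p))*17 = -10*(2 + 5*(-6))*17 = -10*(2 - 30)*17 = -10*(-28)*17 = 280*17 = 4760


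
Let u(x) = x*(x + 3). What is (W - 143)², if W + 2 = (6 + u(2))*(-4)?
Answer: 43681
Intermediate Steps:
u(x) = x*(3 + x)
W = -66 (W = -2 + (6 + 2*(3 + 2))*(-4) = -2 + (6 + 2*5)*(-4) = -2 + (6 + 10)*(-4) = -2 + 16*(-4) = -2 - 64 = -66)
(W - 143)² = (-66 - 143)² = (-209)² = 43681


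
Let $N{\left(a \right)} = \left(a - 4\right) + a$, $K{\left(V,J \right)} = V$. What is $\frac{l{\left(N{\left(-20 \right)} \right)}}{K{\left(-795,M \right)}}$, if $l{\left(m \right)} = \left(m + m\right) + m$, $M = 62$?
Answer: $\frac{44}{265} \approx 0.16604$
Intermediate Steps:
$N{\left(a \right)} = -4 + 2 a$ ($N{\left(a \right)} = \left(-4 + a\right) + a = -4 + 2 a$)
$l{\left(m \right)} = 3 m$ ($l{\left(m \right)} = 2 m + m = 3 m$)
$\frac{l{\left(N{\left(-20 \right)} \right)}}{K{\left(-795,M \right)}} = \frac{3 \left(-4 + 2 \left(-20\right)\right)}{-795} = 3 \left(-4 - 40\right) \left(- \frac{1}{795}\right) = 3 \left(-44\right) \left(- \frac{1}{795}\right) = \left(-132\right) \left(- \frac{1}{795}\right) = \frac{44}{265}$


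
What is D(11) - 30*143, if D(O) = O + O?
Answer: -4268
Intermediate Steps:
D(O) = 2*O
D(11) - 30*143 = 2*11 - 30*143 = 22 - 4290 = -4268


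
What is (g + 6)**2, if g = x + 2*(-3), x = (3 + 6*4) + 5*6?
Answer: 3249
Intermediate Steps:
x = 57 (x = (3 + 24) + 30 = 27 + 30 = 57)
g = 51 (g = 57 + 2*(-3) = 57 - 6 = 51)
(g + 6)**2 = (51 + 6)**2 = 57**2 = 3249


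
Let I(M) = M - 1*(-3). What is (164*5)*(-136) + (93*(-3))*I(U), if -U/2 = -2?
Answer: -113473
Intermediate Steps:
U = 4 (U = -2*(-2) = 4)
I(M) = 3 + M (I(M) = M + 3 = 3 + M)
(164*5)*(-136) + (93*(-3))*I(U) = (164*5)*(-136) + (93*(-3))*(3 + 4) = 820*(-136) - 279*7 = -111520 - 1953 = -113473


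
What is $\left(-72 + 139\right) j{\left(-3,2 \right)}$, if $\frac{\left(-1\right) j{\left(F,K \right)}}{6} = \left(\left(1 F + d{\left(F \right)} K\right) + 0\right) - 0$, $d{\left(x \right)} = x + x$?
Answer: $6030$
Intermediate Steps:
$d{\left(x \right)} = 2 x$
$j{\left(F,K \right)} = - 6 F - 12 F K$ ($j{\left(F,K \right)} = - 6 \left(\left(\left(1 F + 2 F K\right) + 0\right) - 0\right) = - 6 \left(\left(\left(F + 2 F K\right) + 0\right) + 0\right) = - 6 \left(\left(F + 2 F K\right) + 0\right) = - 6 \left(F + 2 F K\right) = - 6 F - 12 F K$)
$\left(-72 + 139\right) j{\left(-3,2 \right)} = \left(-72 + 139\right) 6 \left(-3\right) \left(-1 - 4\right) = 67 \cdot 6 \left(-3\right) \left(-1 - 4\right) = 67 \cdot 6 \left(-3\right) \left(-5\right) = 67 \cdot 90 = 6030$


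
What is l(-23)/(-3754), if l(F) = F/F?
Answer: -1/3754 ≈ -0.00026638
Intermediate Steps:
l(F) = 1
l(-23)/(-3754) = 1/(-3754) = 1*(-1/3754) = -1/3754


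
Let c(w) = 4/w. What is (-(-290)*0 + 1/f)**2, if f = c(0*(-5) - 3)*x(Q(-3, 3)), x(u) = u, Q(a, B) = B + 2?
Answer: 9/400 ≈ 0.022500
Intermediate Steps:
Q(a, B) = 2 + B
f = -20/3 (f = (4/(0*(-5) - 3))*(2 + 3) = (4/(0 - 3))*5 = (4/(-3))*5 = (4*(-1/3))*5 = -4/3*5 = -20/3 ≈ -6.6667)
(-(-290)*0 + 1/f)**2 = (-(-290)*0 + 1/(-20/3))**2 = (-58*0 - 3/20)**2 = (0 - 3/20)**2 = (-3/20)**2 = 9/400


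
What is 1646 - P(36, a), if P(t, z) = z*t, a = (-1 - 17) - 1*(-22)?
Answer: 1502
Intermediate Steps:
a = 4 (a = -18 + 22 = 4)
P(t, z) = t*z
1646 - P(36, a) = 1646 - 36*4 = 1646 - 1*144 = 1646 - 144 = 1502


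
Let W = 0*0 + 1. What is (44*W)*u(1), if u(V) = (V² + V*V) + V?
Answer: 132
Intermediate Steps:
u(V) = V + 2*V² (u(V) = (V² + V²) + V = 2*V² + V = V + 2*V²)
W = 1 (W = 0 + 1 = 1)
(44*W)*u(1) = (44*1)*(1*(1 + 2*1)) = 44*(1*(1 + 2)) = 44*(1*3) = 44*3 = 132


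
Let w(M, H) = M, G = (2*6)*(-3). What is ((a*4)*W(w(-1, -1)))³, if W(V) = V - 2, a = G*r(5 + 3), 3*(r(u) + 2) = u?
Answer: 23887872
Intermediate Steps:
G = -36 (G = 12*(-3) = -36)
r(u) = -2 + u/3
a = -24 (a = -36*(-2 + (5 + 3)/3) = -36*(-2 + (⅓)*8) = -36*(-2 + 8/3) = -36*⅔ = -24)
W(V) = -2 + V
((a*4)*W(w(-1, -1)))³ = ((-24*4)*(-2 - 1))³ = (-96*(-3))³ = 288³ = 23887872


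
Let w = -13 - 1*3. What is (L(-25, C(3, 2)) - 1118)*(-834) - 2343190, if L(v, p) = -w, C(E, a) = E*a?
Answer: -1424122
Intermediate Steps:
w = -16 (w = -13 - 3 = -16)
L(v, p) = 16 (L(v, p) = -1*(-16) = 16)
(L(-25, C(3, 2)) - 1118)*(-834) - 2343190 = (16 - 1118)*(-834) - 2343190 = -1102*(-834) - 2343190 = 919068 - 2343190 = -1424122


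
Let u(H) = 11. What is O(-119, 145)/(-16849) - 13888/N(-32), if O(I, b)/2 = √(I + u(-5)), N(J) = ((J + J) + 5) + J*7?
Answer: 13888/283 - 12*I*√3/16849 ≈ 49.074 - 0.0012336*I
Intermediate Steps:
N(J) = 5 + 9*J (N(J) = (2*J + 5) + 7*J = (5 + 2*J) + 7*J = 5 + 9*J)
O(I, b) = 2*√(11 + I) (O(I, b) = 2*√(I + 11) = 2*√(11 + I))
O(-119, 145)/(-16849) - 13888/N(-32) = (2*√(11 - 119))/(-16849) - 13888/(5 + 9*(-32)) = (2*√(-108))*(-1/16849) - 13888/(5 - 288) = (2*(6*I*√3))*(-1/16849) - 13888/(-283) = (12*I*√3)*(-1/16849) - 13888*(-1/283) = -12*I*√3/16849 + 13888/283 = 13888/283 - 12*I*√3/16849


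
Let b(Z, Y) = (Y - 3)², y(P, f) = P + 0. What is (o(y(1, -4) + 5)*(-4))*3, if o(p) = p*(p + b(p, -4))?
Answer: -3960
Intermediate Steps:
y(P, f) = P
b(Z, Y) = (-3 + Y)²
o(p) = p*(49 + p) (o(p) = p*(p + (-3 - 4)²) = p*(p + (-7)²) = p*(p + 49) = p*(49 + p))
(o(y(1, -4) + 5)*(-4))*3 = (((1 + 5)*(49 + (1 + 5)))*(-4))*3 = ((6*(49 + 6))*(-4))*3 = ((6*55)*(-4))*3 = (330*(-4))*3 = -1320*3 = -3960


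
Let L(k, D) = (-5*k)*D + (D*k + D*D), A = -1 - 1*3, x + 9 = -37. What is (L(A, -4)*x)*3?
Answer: 6624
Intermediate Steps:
x = -46 (x = -9 - 37 = -46)
A = -4 (A = -1 - 3 = -4)
L(k, D) = D² - 4*D*k (L(k, D) = -5*D*k + (D*k + D²) = -5*D*k + (D² + D*k) = D² - 4*D*k)
(L(A, -4)*x)*3 = (-4*(-4 - 4*(-4))*(-46))*3 = (-4*(-4 + 16)*(-46))*3 = (-4*12*(-46))*3 = -48*(-46)*3 = 2208*3 = 6624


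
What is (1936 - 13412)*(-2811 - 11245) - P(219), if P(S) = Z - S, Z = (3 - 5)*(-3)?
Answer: 161306869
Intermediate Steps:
Z = 6 (Z = -2*(-3) = 6)
P(S) = 6 - S
(1936 - 13412)*(-2811 - 11245) - P(219) = (1936 - 13412)*(-2811 - 11245) - (6 - 1*219) = -11476*(-14056) - (6 - 219) = 161306656 - 1*(-213) = 161306656 + 213 = 161306869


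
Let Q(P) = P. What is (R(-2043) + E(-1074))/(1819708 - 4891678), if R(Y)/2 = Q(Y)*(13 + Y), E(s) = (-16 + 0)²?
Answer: -377038/139635 ≈ -2.7002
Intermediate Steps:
E(s) = 256 (E(s) = (-16)² = 256)
R(Y) = 2*Y*(13 + Y) (R(Y) = 2*(Y*(13 + Y)) = 2*Y*(13 + Y))
(R(-2043) + E(-1074))/(1819708 - 4891678) = (2*(-2043)*(13 - 2043) + 256)/(1819708 - 4891678) = (2*(-2043)*(-2030) + 256)/(-3071970) = (8294580 + 256)*(-1/3071970) = 8294836*(-1/3071970) = -377038/139635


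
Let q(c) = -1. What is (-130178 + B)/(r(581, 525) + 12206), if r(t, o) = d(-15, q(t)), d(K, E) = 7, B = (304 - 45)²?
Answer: -63097/12213 ≈ -5.1664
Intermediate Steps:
B = 67081 (B = 259² = 67081)
r(t, o) = 7
(-130178 + B)/(r(581, 525) + 12206) = (-130178 + 67081)/(7 + 12206) = -63097/12213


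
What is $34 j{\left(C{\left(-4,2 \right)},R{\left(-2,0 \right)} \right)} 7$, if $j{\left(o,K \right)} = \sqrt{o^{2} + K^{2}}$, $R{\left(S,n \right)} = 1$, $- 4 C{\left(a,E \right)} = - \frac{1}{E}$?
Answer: $\frac{119 \sqrt{65}}{4} \approx 239.85$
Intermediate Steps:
$C{\left(a,E \right)} = \frac{1}{4 E}$ ($C{\left(a,E \right)} = - \frac{\left(-1\right) \frac{1}{E}}{4} = \frac{1}{4 E}$)
$j{\left(o,K \right)} = \sqrt{K^{2} + o^{2}}$
$34 j{\left(C{\left(-4,2 \right)},R{\left(-2,0 \right)} \right)} 7 = 34 \sqrt{1^{2} + \left(\frac{1}{4 \cdot 2}\right)^{2}} \cdot 7 = 34 \sqrt{1 + \left(\frac{1}{4} \cdot \frac{1}{2}\right)^{2}} \cdot 7 = 34 \sqrt{1 + \left(\frac{1}{8}\right)^{2}} \cdot 7 = 34 \sqrt{1 + \frac{1}{64}} \cdot 7 = 34 \sqrt{\frac{65}{64}} \cdot 7 = 34 \frac{\sqrt{65}}{8} \cdot 7 = \frac{17 \sqrt{65}}{4} \cdot 7 = \frac{119 \sqrt{65}}{4}$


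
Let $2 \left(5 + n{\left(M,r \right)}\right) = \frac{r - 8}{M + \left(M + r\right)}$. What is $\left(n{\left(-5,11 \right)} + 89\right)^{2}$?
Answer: $\frac{29241}{4} \approx 7310.3$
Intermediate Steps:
$n{\left(M,r \right)} = -5 + \frac{-8 + r}{2 \left(r + 2 M\right)}$ ($n{\left(M,r \right)} = -5 + \frac{\left(r - 8\right) \frac{1}{M + \left(M + r\right)}}{2} = -5 + \frac{\left(-8 + r\right) \frac{1}{r + 2 M}}{2} = -5 + \frac{\frac{1}{r + 2 M} \left(-8 + r\right)}{2} = -5 + \frac{-8 + r}{2 \left(r + 2 M\right)}$)
$\left(n{\left(-5,11 \right)} + 89\right)^{2} = \left(\frac{-8 - -100 - 99}{2 \left(11 + 2 \left(-5\right)\right)} + 89\right)^{2} = \left(\frac{-8 + 100 - 99}{2 \left(11 - 10\right)} + 89\right)^{2} = \left(\frac{1}{2} \cdot 1^{-1} \left(-7\right) + 89\right)^{2} = \left(\frac{1}{2} \cdot 1 \left(-7\right) + 89\right)^{2} = \left(- \frac{7}{2} + 89\right)^{2} = \left(\frac{171}{2}\right)^{2} = \frac{29241}{4}$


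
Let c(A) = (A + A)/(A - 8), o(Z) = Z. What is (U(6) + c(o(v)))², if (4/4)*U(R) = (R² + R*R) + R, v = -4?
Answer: 55696/9 ≈ 6188.4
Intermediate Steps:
c(A) = 2*A/(-8 + A) (c(A) = (2*A)/(-8 + A) = 2*A/(-8 + A))
U(R) = R + 2*R² (U(R) = (R² + R*R) + R = (R² + R²) + R = 2*R² + R = R + 2*R²)
(U(6) + c(o(v)))² = (6*(1 + 2*6) + 2*(-4)/(-8 - 4))² = (6*(1 + 12) + 2*(-4)/(-12))² = (6*13 + 2*(-4)*(-1/12))² = (78 + ⅔)² = (236/3)² = 55696/9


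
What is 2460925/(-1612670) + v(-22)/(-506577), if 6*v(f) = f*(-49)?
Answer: -748162648061/490164918354 ≈ -1.5263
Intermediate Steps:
v(f) = -49*f/6 (v(f) = (f*(-49))/6 = (-49*f)/6 = -49*f/6)
2460925/(-1612670) + v(-22)/(-506577) = 2460925/(-1612670) - 49/6*(-22)/(-506577) = 2460925*(-1/1612670) + (539/3)*(-1/506577) = -492185/322534 - 539/1519731 = -748162648061/490164918354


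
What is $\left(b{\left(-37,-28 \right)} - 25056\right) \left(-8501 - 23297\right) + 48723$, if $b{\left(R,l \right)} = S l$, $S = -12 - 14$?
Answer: $773630467$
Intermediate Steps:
$S = -26$ ($S = -12 - 14 = -26$)
$b{\left(R,l \right)} = - 26 l$
$\left(b{\left(-37,-28 \right)} - 25056\right) \left(-8501 - 23297\right) + 48723 = \left(\left(-26\right) \left(-28\right) - 25056\right) \left(-8501 - 23297\right) + 48723 = \left(728 - 25056\right) \left(-31798\right) + 48723 = \left(-24328\right) \left(-31798\right) + 48723 = 773581744 + 48723 = 773630467$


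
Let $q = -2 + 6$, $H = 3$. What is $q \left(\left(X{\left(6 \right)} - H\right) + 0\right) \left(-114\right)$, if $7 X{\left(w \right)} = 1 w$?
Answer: $\frac{6840}{7} \approx 977.14$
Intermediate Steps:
$X{\left(w \right)} = \frac{w}{7}$ ($X{\left(w \right)} = \frac{1 w}{7} = \frac{w}{7}$)
$q = 4$
$q \left(\left(X{\left(6 \right)} - H\right) + 0\right) \left(-114\right) = 4 \left(\left(\frac{1}{7} \cdot 6 - 3\right) + 0\right) \left(-114\right) = 4 \left(\left(\frac{6}{7} - 3\right) + 0\right) \left(-114\right) = 4 \left(- \frac{15}{7} + 0\right) \left(-114\right) = 4 \left(- \frac{15}{7}\right) \left(-114\right) = \left(- \frac{60}{7}\right) \left(-114\right) = \frac{6840}{7}$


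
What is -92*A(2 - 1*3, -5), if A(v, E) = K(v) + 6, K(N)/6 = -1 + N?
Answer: 552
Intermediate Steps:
K(N) = -6 + 6*N (K(N) = 6*(-1 + N) = -6 + 6*N)
A(v, E) = 6*v (A(v, E) = (-6 + 6*v) + 6 = 6*v)
-92*A(2 - 1*3, -5) = -552*(2 - 1*3) = -552*(2 - 3) = -552*(-1) = -92*(-6) = 552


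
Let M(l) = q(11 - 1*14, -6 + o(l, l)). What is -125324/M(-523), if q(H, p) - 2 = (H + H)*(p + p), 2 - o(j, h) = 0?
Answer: -62662/25 ≈ -2506.5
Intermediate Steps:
o(j, h) = 2 (o(j, h) = 2 - 1*0 = 2 + 0 = 2)
q(H, p) = 2 + 4*H*p (q(H, p) = 2 + (H + H)*(p + p) = 2 + (2*H)*(2*p) = 2 + 4*H*p)
M(l) = 50 (M(l) = 2 + 4*(11 - 1*14)*(-6 + 2) = 2 + 4*(11 - 14)*(-4) = 2 + 4*(-3)*(-4) = 2 + 48 = 50)
-125324/M(-523) = -125324/50 = -125324*1/50 = -62662/25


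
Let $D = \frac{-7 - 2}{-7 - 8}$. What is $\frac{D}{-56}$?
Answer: $- \frac{3}{280} \approx -0.010714$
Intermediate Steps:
$D = \frac{3}{5}$ ($D = - \frac{9}{-15} = \left(-9\right) \left(- \frac{1}{15}\right) = \frac{3}{5} \approx 0.6$)
$\frac{D}{-56} = \frac{3}{5 \left(-56\right)} = \frac{3}{5} \left(- \frac{1}{56}\right) = - \frac{3}{280}$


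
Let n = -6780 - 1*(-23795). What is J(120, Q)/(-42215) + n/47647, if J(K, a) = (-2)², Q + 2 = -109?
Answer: 718097637/2011418105 ≈ 0.35701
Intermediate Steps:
Q = -111 (Q = -2 - 109 = -111)
n = 17015 (n = -6780 + 23795 = 17015)
J(K, a) = 4
J(120, Q)/(-42215) + n/47647 = 4/(-42215) + 17015/47647 = 4*(-1/42215) + 17015*(1/47647) = -4/42215 + 17015/47647 = 718097637/2011418105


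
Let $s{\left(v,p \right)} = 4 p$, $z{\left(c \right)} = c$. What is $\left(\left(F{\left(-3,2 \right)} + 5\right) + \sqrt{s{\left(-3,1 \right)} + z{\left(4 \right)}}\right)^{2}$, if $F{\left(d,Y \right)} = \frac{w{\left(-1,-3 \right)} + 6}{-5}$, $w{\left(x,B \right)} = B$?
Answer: $\frac{684}{25} + \frac{88 \sqrt{2}}{5} \approx 52.25$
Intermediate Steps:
$F{\left(d,Y \right)} = - \frac{3}{5}$ ($F{\left(d,Y \right)} = \frac{-3 + 6}{-5} = 3 \left(- \frac{1}{5}\right) = - \frac{3}{5}$)
$\left(\left(F{\left(-3,2 \right)} + 5\right) + \sqrt{s{\left(-3,1 \right)} + z{\left(4 \right)}}\right)^{2} = \left(\left(- \frac{3}{5} + 5\right) + \sqrt{4 \cdot 1 + 4}\right)^{2} = \left(\frac{22}{5} + \sqrt{4 + 4}\right)^{2} = \left(\frac{22}{5} + \sqrt{8}\right)^{2} = \left(\frac{22}{5} + 2 \sqrt{2}\right)^{2}$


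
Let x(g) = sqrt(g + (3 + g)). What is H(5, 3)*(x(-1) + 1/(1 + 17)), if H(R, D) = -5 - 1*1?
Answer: -19/3 ≈ -6.3333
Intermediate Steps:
H(R, D) = -6 (H(R, D) = -5 - 1 = -6)
x(g) = sqrt(3 + 2*g)
H(5, 3)*(x(-1) + 1/(1 + 17)) = -6*(sqrt(3 + 2*(-1)) + 1/(1 + 17)) = -6*(sqrt(3 - 2) + 1/18) = -6*(sqrt(1) + 1/18) = -6*(1 + 1/18) = -6*19/18 = -19/3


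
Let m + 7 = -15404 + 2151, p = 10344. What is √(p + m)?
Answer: 54*I ≈ 54.0*I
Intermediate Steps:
m = -13260 (m = -7 + (-15404 + 2151) = -7 - 13253 = -13260)
√(p + m) = √(10344 - 13260) = √(-2916) = 54*I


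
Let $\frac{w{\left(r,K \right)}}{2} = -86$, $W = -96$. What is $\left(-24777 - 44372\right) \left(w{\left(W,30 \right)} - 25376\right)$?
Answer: $1766618652$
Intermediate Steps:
$w{\left(r,K \right)} = -172$ ($w{\left(r,K \right)} = 2 \left(-86\right) = -172$)
$\left(-24777 - 44372\right) \left(w{\left(W,30 \right)} - 25376\right) = \left(-24777 - 44372\right) \left(-172 - 25376\right) = \left(-69149\right) \left(-25548\right) = 1766618652$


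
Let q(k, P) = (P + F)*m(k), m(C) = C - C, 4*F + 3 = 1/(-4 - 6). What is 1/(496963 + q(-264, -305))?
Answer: 1/496963 ≈ 2.0122e-6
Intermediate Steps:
F = -31/40 (F = -¾ + 1/(4*(-4 - 6)) = -¾ + (¼)/(-10) = -¾ + (¼)*(-⅒) = -¾ - 1/40 = -31/40 ≈ -0.77500)
m(C) = 0
q(k, P) = 0 (q(k, P) = (P - 31/40)*0 = (-31/40 + P)*0 = 0)
1/(496963 + q(-264, -305)) = 1/(496963 + 0) = 1/496963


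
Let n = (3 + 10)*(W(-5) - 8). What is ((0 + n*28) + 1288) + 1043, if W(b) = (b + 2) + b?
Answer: -3493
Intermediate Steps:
W(b) = 2 + 2*b (W(b) = (2 + b) + b = 2 + 2*b)
n = -208 (n = (3 + 10)*((2 + 2*(-5)) - 8) = 13*((2 - 10) - 8) = 13*(-8 - 8) = 13*(-16) = -208)
((0 + n*28) + 1288) + 1043 = ((0 - 208*28) + 1288) + 1043 = ((0 - 5824) + 1288) + 1043 = (-5824 + 1288) + 1043 = -4536 + 1043 = -3493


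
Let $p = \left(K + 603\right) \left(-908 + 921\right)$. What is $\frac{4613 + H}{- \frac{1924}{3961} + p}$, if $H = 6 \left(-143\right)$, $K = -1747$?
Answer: $- \frac{14873555}{58909916} \approx -0.25248$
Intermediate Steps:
$p = -14872$ ($p = \left(-1747 + 603\right) \left(-908 + 921\right) = \left(-1144\right) 13 = -14872$)
$H = -858$
$\frac{4613 + H}{- \frac{1924}{3961} + p} = \frac{4613 - 858}{- \frac{1924}{3961} - 14872} = \frac{3755}{\left(-1924\right) \frac{1}{3961} - 14872} = \frac{3755}{- \frac{1924}{3961} - 14872} = \frac{3755}{- \frac{58909916}{3961}} = 3755 \left(- \frac{3961}{58909916}\right) = - \frac{14873555}{58909916}$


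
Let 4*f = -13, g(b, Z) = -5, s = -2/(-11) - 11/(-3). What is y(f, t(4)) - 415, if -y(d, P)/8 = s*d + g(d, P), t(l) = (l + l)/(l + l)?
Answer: -9073/33 ≈ -274.94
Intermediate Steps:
s = 127/33 (s = -2*(-1/11) - 11*(-1/3) = 2/11 + 11/3 = 127/33 ≈ 3.8485)
f = -13/4 (f = (1/4)*(-13) = -13/4 ≈ -3.2500)
t(l) = 1 (t(l) = (2*l)/((2*l)) = (2*l)*(1/(2*l)) = 1)
y(d, P) = 40 - 1016*d/33 (y(d, P) = -8*(127*d/33 - 5) = -8*(-5 + 127*d/33) = 40 - 1016*d/33)
y(f, t(4)) - 415 = (40 - 1016/33*(-13/4)) - 415 = (40 + 3302/33) - 415 = 4622/33 - 415 = -9073/33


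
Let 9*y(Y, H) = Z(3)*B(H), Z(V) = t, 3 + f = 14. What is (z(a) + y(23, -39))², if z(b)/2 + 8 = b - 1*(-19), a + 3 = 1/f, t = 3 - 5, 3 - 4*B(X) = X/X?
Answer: 2531281/9801 ≈ 258.27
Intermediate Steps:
B(X) = ½ (B(X) = ¾ - X/(4*X) = ¾ - ¼*1 = ¾ - ¼ = ½)
f = 11 (f = -3 + 14 = 11)
t = -2
a = -32/11 (a = -3 + 1/11 = -32/11 ≈ -2.9091)
Z(V) = -2
z(b) = 22 + 2*b (z(b) = -16 + 2*(b - 1*(-19)) = -16 + 2*(b + 19) = -16 + 2*(19 + b) = -16 + (38 + 2*b) = 22 + 2*b)
y(Y, H) = -⅑ (y(Y, H) = (-2*½)/9 = (⅑)*(-1) = -⅑)
(z(a) + y(23, -39))² = ((22 + 2*(-32/11)) - ⅑)² = ((22 - 64/11) - ⅑)² = (178/11 - ⅑)² = (1591/99)² = 2531281/9801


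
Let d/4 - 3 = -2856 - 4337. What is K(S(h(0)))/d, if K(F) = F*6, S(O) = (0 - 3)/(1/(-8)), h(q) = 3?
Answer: -18/3595 ≈ -0.0050070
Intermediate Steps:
d = -28760 (d = 12 + 4*(-2856 - 4337) = 12 + 4*(-7193) = 12 - 28772 = -28760)
S(O) = 24 (S(O) = -3/(-⅛) = -3*(-8) = 24)
K(F) = 6*F
K(S(h(0)))/d = (6*24)/(-28760) = 144*(-1/28760) = -18/3595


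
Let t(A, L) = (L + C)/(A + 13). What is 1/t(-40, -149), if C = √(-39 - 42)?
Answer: 4023/22282 + 243*I/22282 ≈ 0.18055 + 0.010906*I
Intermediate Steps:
C = 9*I (C = √(-81) = 9*I ≈ 9.0*I)
t(A, L) = (L + 9*I)/(13 + A) (t(A, L) = (L + 9*I)/(A + 13) = (L + 9*I)/(13 + A))
1/t(-40, -149) = 1/((-149 + 9*I)/(13 - 40)) = 1/((-149 + 9*I)/(-27)) = 1/(-(-149 + 9*I)/27) = 1/(149/27 - I/3) = 729*(149/27 + I/3)/22282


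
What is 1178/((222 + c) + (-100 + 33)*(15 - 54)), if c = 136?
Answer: 1178/2971 ≈ 0.39650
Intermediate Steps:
1178/((222 + c) + (-100 + 33)*(15 - 54)) = 1178/((222 + 136) + (-100 + 33)*(15 - 54)) = 1178/(358 - 67*(-39)) = 1178/(358 + 2613) = 1178/2971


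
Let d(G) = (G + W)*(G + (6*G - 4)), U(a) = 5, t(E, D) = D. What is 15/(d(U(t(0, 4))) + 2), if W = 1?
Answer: 15/188 ≈ 0.079787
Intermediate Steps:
d(G) = (1 + G)*(-4 + 7*G) (d(G) = (G + 1)*(G + (6*G - 4)) = (1 + G)*(G + (-4 + 6*G)) = (1 + G)*(-4 + 7*G))
15/(d(U(t(0, 4))) + 2) = 15/((-4 + 3*5 + 7*5²) + 2) = 15/((-4 + 15 + 7*25) + 2) = 15/((-4 + 15 + 175) + 2) = 15/(186 + 2) = 15/188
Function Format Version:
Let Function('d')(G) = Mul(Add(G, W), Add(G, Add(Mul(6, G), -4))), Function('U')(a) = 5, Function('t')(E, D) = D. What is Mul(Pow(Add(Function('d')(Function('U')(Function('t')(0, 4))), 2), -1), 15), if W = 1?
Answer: Rational(15, 188) ≈ 0.079787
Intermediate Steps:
Function('d')(G) = Mul(Add(1, G), Add(-4, Mul(7, G))) (Function('d')(G) = Mul(Add(G, 1), Add(G, Add(Mul(6, G), -4))) = Mul(Add(1, G), Add(G, Add(-4, Mul(6, G)))) = Mul(Add(1, G), Add(-4, Mul(7, G))))
Mul(Pow(Add(Function('d')(Function('U')(Function('t')(0, 4))), 2), -1), 15) = Mul(Pow(Add(Add(-4, Mul(3, 5), Mul(7, Pow(5, 2))), 2), -1), 15) = Mul(Pow(Add(Add(-4, 15, Mul(7, 25)), 2), -1), 15) = Mul(Pow(Add(Add(-4, 15, 175), 2), -1), 15) = Mul(Pow(Add(186, 2), -1), 15) = Mul(Pow(188, -1), 15) = Mul(Rational(1, 188), 15) = Rational(15, 188)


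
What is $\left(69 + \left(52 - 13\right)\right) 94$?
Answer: $10152$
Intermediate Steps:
$\left(69 + \left(52 - 13\right)\right) 94 = \left(69 + 39\right) 94 = 108 \cdot 94 = 10152$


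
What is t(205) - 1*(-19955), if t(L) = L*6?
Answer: 21185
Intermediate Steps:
t(L) = 6*L
t(205) - 1*(-19955) = 6*205 - 1*(-19955) = 1230 + 19955 = 21185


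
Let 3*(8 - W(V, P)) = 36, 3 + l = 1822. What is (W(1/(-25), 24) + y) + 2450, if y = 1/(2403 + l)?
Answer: 10327013/4222 ≈ 2446.0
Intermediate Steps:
l = 1819 (l = -3 + 1822 = 1819)
W(V, P) = -4 (W(V, P) = 8 - ⅓*36 = 8 - 12 = -4)
y = 1/4222 (y = 1/(2403 + 1819) = 1/4222 ≈ 0.00023685)
(W(1/(-25), 24) + y) + 2450 = (-4 + 1/4222) + 2450 = -16887/4222 + 2450 = 10327013/4222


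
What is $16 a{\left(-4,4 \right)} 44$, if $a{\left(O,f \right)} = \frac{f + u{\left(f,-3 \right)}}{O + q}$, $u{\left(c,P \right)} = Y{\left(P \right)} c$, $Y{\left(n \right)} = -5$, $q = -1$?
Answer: $\frac{11264}{5} \approx 2252.8$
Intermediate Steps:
$u{\left(c,P \right)} = - 5 c$
$a{\left(O,f \right)} = - \frac{4 f}{-1 + O}$ ($a{\left(O,f \right)} = \frac{f - 5 f}{O - 1} = \frac{\left(-4\right) f}{-1 + O} = - \frac{4 f}{-1 + O}$)
$16 a{\left(-4,4 \right)} 44 = 16 \left(\left(-4\right) 4 \frac{1}{-1 - 4}\right) 44 = 16 \left(\left(-4\right) 4 \frac{1}{-5}\right) 44 = 16 \left(\left(-4\right) 4 \left(- \frac{1}{5}\right)\right) 44 = 16 \cdot \frac{16}{5} \cdot 44 = \frac{256}{5} \cdot 44 = \frac{11264}{5}$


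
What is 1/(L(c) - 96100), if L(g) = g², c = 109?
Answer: -1/84219 ≈ -1.1874e-5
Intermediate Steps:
1/(L(c) - 96100) = 1/(109² - 96100) = 1/(11881 - 96100) = 1/(-84219) = -1/84219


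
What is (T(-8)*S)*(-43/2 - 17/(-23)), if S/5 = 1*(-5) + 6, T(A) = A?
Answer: 19100/23 ≈ 830.43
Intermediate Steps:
S = 5 (S = 5*(1*(-5) + 6) = 5*(-5 + 6) = 5*1 = 5)
(T(-8)*S)*(-43/2 - 17/(-23)) = (-8*5)*(-43/2 - 17/(-23)) = -40*(-43*½ - 17*(-1/23)) = -40*(-43/2 + 17/23) = -40*(-955/46) = 19100/23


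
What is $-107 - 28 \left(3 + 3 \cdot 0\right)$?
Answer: $-191$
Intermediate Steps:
$-107 - 28 \left(3 + 3 \cdot 0\right) = -107 - 28 \left(3 + 0\right) = -107 - 84 = -191$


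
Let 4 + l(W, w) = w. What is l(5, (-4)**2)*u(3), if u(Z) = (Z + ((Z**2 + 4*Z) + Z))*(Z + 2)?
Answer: 1620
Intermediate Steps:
l(W, w) = -4 + w
u(Z) = (2 + Z)*(Z**2 + 6*Z) (u(Z) = (Z + (Z**2 + 5*Z))*(2 + Z) = (Z**2 + 6*Z)*(2 + Z) = (2 + Z)*(Z**2 + 6*Z))
l(5, (-4)**2)*u(3) = (-4 + (-4)**2)*(3*(12 + 3**2 + 8*3)) = (-4 + 16)*(3*(12 + 9 + 24)) = 12*(3*45) = 12*135 = 1620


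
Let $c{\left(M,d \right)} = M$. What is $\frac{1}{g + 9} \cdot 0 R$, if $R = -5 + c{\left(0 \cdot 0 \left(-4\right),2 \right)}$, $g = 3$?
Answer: $0$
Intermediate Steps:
$R = -5$ ($R = -5 + 0 \cdot 0 \left(-4\right) = -5 + 0 \left(-4\right) = -5 + 0 = -5$)
$\frac{1}{g + 9} \cdot 0 R = \frac{1}{3 + 9} \cdot 0 \left(-5\right) = \frac{1}{12} \cdot 0 \left(-5\right) = 0 \left(-5\right) = 0$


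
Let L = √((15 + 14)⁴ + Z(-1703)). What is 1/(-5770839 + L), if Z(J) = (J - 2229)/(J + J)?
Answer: -3275912939/18904765747485318 - √25324272467/6301588582495106 ≈ -1.7331e-7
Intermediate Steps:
Z(J) = (-2229 + J)/(2*J) (Z(J) = (-2229 + J)/((2*J)) = (-2229 + J)*(1/(2*J)) = (-2229 + J)/(2*J))
L = 9*√25324272467/1703 (L = √((15 + 14)⁴ + (½)*(-2229 - 1703)/(-1703)) = √(29⁴ + (½)*(-1/1703)*(-3932)) = √(707281 + 1966/1703) = √(1204501509/1703) = 9*√25324272467/1703 ≈ 841.00)
1/(-5770839 + L) = 1/(-5770839 + 9*√25324272467/1703)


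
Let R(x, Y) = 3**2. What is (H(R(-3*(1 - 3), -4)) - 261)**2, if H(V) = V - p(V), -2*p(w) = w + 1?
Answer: 61009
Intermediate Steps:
R(x, Y) = 9
p(w) = -1/2 - w/2 (p(w) = -(w + 1)/2 = -(1 + w)/2 = -1/2 - w/2)
H(V) = 1/2 + 3*V/2 (H(V) = V - (-1/2 - V/2) = V + (1/2 + V/2) = 1/2 + 3*V/2)
(H(R(-3*(1 - 3), -4)) - 261)**2 = ((1/2 + (3/2)*9) - 261)**2 = ((1/2 + 27/2) - 261)**2 = (14 - 261)**2 = (-247)**2 = 61009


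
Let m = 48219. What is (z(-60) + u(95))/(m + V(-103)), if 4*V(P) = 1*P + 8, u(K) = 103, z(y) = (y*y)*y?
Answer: -863588/192781 ≈ -4.4796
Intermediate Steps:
z(y) = y**3 (z(y) = y**2*y = y**3)
V(P) = 2 + P/4 (V(P) = (1*P + 8)/4 = (P + 8)/4 = (8 + P)/4 = 2 + P/4)
(z(-60) + u(95))/(m + V(-103)) = ((-60)**3 + 103)/(48219 + (2 + (1/4)*(-103))) = (-216000 + 103)/(48219 + (2 - 103/4)) = -215897/(48219 - 95/4) = -215897/192781/4 = -215897*4/192781 = -863588/192781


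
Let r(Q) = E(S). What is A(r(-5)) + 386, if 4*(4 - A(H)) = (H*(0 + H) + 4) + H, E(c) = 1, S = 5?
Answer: 777/2 ≈ 388.50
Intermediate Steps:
r(Q) = 1
A(H) = 3 - H/4 - H²/4 (A(H) = 4 - ((H*(0 + H) + 4) + H)/4 = 4 - ((H*H + 4) + H)/4 = 4 - ((H² + 4) + H)/4 = 4 - ((4 + H²) + H)/4 = 4 - (4 + H + H²)/4 = 4 + (-1 - H/4 - H²/4) = 3 - H/4 - H²/4)
A(r(-5)) + 386 = (3 - ¼*1 - ¼*1²) + 386 = (3 - ¼ - ¼*1) + 386 = (3 - ¼ - ¼) + 386 = 5/2 + 386 = 777/2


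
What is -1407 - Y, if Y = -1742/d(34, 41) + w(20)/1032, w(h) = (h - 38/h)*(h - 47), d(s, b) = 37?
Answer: -173030207/127280 ≈ -1359.4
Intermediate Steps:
w(h) = (-47 + h)*(h - 38/h) (w(h) = (h - 38/h)*(-47 + h) = (-47 + h)*(h - 38/h))
Y = -6052753/127280 (Y = -1742/37 + (-38 + 20**2 - 47*20 + 1786/20)/1032 = -1742*1/37 + (-38 + 400 - 940 + 1786*(1/20))*(1/1032) = -1742/37 + (-38 + 400 - 940 + 893/10)*(1/1032) = -1742/37 - 4887/10*1/1032 = -1742/37 - 1629/3440 = -6052753/127280 ≈ -47.555)
-1407 - Y = -1407 - 1*(-6052753/127280) = -1407 + 6052753/127280 = -173030207/127280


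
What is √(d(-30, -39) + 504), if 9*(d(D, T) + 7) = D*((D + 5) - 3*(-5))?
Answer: √4773/3 ≈ 23.029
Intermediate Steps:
d(D, T) = -7 + D*(20 + D)/9 (d(D, T) = -7 + (D*((D + 5) - 3*(-5)))/9 = -7 + (D*((5 + D) + 15))/9 = -7 + (D*(20 + D))/9 = -7 + D*(20 + D)/9)
√(d(-30, -39) + 504) = √((-7 + (⅑)*(-30)² + (20/9)*(-30)) + 504) = √((-7 + (⅑)*900 - 200/3) + 504) = √((-7 + 100 - 200/3) + 504) = √(79/3 + 504) = √(1591/3) = √4773/3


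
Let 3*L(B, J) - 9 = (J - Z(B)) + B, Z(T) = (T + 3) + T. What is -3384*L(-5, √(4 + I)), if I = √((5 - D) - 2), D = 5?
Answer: -12408 - 1128*√(4 + I*√2) ≈ -14698.0 - 392.89*I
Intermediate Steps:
Z(T) = 3 + 2*T (Z(T) = (3 + T) + T = 3 + 2*T)
I = I*√2 (I = √((5 - 1*5) - 2) = √((5 - 5) - 2) = √(0 - 2) = √(-2) = I*√2 ≈ 1.4142*I)
L(B, J) = 2 - B/3 + J/3 (L(B, J) = 3 + ((J - (3 + 2*B)) + B)/3 = 3 + ((J + (-3 - 2*B)) + B)/3 = 3 + ((-3 + J - 2*B) + B)/3 = 3 + (-3 + J - B)/3 = 3 + (-1 - B/3 + J/3) = 2 - B/3 + J/3)
-3384*L(-5, √(4 + I)) = -3384*(2 - ⅓*(-5) + √(4 + I*√2)/3) = -3384*(2 + 5/3 + √(4 + I*√2)/3) = -3384*(11/3 + √(4 + I*√2)/3) = -12408 - 1128*√(4 + I*√2)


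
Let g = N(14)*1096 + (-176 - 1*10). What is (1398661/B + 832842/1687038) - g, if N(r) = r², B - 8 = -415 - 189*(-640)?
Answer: -7274741852517846/33896248669 ≈ -2.1462e+5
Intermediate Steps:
B = 120553 (B = 8 + (-415 - 189*(-640)) = 8 + (-415 + 120960) = 8 + 120545 = 120553)
g = 214630 (g = 14²*1096 + (-176 - 1*10) = 196*1096 + (-176 - 10) = 214816 - 186 = 214630)
(1398661/B + 832842/1687038) - g = (1398661/120553 + 832842/1687038) - 1*214630 = (1398661*(1/120553) + 832842*(1/1687038)) - 214630 = (1398661/120553 + 138807/281173) - 214630 = 409999309624/33896248669 - 214630 = -7274741852517846/33896248669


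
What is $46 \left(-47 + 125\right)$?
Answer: $3588$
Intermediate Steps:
$46 \left(-47 + 125\right) = 46 \cdot 78 = 3588$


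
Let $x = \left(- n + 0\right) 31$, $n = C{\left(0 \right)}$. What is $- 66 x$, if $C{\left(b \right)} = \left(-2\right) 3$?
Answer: $-12276$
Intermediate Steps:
$C{\left(b \right)} = -6$
$n = -6$
$x = 186$ ($x = \left(\left(-1\right) \left(-6\right) + 0\right) 31 = \left(6 + 0\right) 31 = 6 \cdot 31 = 186$)
$- 66 x = \left(-66\right) 186 = -12276$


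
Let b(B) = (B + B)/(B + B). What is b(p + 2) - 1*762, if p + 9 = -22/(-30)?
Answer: -761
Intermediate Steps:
p = -124/15 (p = -9 - 22/(-30) = -9 - 22*(-1/30) = -9 + 11/15 = -124/15 ≈ -8.2667)
b(B) = 1 (b(B) = (2*B)/((2*B)) = (2*B)*(1/(2*B)) = 1)
b(p + 2) - 1*762 = 1 - 1*762 = 1 - 762 = -761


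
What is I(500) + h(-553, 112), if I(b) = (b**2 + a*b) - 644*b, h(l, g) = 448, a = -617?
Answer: -380052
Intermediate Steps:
I(b) = b**2 - 1261*b (I(b) = (b**2 - 617*b) - 644*b = b**2 - 1261*b)
I(500) + h(-553, 112) = 500*(-1261 + 500) + 448 = 500*(-761) + 448 = -380500 + 448 = -380052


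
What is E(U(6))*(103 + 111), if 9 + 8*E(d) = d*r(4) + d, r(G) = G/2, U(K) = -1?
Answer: -321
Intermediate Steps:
r(G) = G/2 (r(G) = G*(½) = G/2)
E(d) = -9/8 + 3*d/8 (E(d) = -9/8 + (d*((½)*4) + d)/8 = -9/8 + (d*2 + d)/8 = -9/8 + (2*d + d)/8 = -9/8 + (3*d)/8 = -9/8 + 3*d/8)
E(U(6))*(103 + 111) = (-9/8 + (3/8)*(-1))*(103 + 111) = (-9/8 - 3/8)*214 = -3/2*214 = -321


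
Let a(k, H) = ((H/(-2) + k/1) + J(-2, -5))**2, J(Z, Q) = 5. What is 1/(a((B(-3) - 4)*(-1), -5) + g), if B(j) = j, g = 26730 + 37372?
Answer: 4/257249 ≈ 1.5549e-5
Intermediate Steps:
g = 64102
a(k, H) = (5 + k - H/2)**2 (a(k, H) = ((H/(-2) + k/1) + 5)**2 = ((H*(-1/2) + k*1) + 5)**2 = ((-H/2 + k) + 5)**2 = ((k - H/2) + 5)**2 = (5 + k - H/2)**2)
1/(a((B(-3) - 4)*(-1), -5) + g) = 1/((10 - 1*(-5) + 2*((-3 - 4)*(-1)))**2/4 + 64102) = 1/((10 + 5 + 2*(-7*(-1)))**2/4 + 64102) = 1/((10 + 5 + 2*7)**2/4 + 64102) = 1/((10 + 5 + 14)**2/4 + 64102) = 1/((1/4)*29**2 + 64102) = 1/((1/4)*841 + 64102) = 1/(841/4 + 64102) = 1/(257249/4) = 4/257249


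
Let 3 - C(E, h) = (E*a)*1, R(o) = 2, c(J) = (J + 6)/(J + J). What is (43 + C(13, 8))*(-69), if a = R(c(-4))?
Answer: -1380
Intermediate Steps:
c(J) = (6 + J)/(2*J) (c(J) = (6 + J)/((2*J)) = (6 + J)*(1/(2*J)) = (6 + J)/(2*J))
a = 2
C(E, h) = 3 - 2*E (C(E, h) = 3 - E*2 = 3 - 2*E)
(43 + C(13, 8))*(-69) = (43 + (3 - 2*13))*(-69) = (43 + (3 - 26))*(-69) = (43 - 23)*(-69) = 20*(-69) = -1380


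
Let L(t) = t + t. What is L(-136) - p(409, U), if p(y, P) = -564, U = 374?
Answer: 292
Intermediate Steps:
L(t) = 2*t
L(-136) - p(409, U) = 2*(-136) - 1*(-564) = -272 + 564 = 292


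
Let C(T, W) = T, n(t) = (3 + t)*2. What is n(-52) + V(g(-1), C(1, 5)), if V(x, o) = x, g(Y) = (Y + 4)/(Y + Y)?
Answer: -199/2 ≈ -99.500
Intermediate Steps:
n(t) = 6 + 2*t
g(Y) = (4 + Y)/(2*Y) (g(Y) = (4 + Y)/((2*Y)) = (4 + Y)*(1/(2*Y)) = (4 + Y)/(2*Y))
n(-52) + V(g(-1), C(1, 5)) = (6 + 2*(-52)) + (½)*(4 - 1)/(-1) = (6 - 104) + (½)*(-1)*3 = -98 - 3/2 = -199/2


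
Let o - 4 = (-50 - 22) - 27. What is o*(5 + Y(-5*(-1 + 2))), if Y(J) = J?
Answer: 0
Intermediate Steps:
o = -95 (o = 4 + ((-50 - 22) - 27) = 4 + (-72 - 27) = 4 - 99 = -95)
o*(5 + Y(-5*(-1 + 2))) = -95*(5 - 5*(-1 + 2)) = -95*(5 - 5*1) = -95*(5 - 5) = -95*0 = 0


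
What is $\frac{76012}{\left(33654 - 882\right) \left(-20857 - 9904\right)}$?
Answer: $- \frac{19003}{252024873} \approx -7.5401 \cdot 10^{-5}$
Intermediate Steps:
$\frac{76012}{\left(33654 - 882\right) \left(-20857 - 9904\right)} = \frac{76012}{32772 \left(-30761\right)} = \frac{76012}{-1008099492} = 76012 \left(- \frac{1}{1008099492}\right) = - \frac{19003}{252024873}$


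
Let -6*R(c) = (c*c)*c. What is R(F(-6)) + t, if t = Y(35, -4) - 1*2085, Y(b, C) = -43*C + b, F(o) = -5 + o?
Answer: -9937/6 ≈ -1656.2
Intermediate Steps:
R(c) = -c³/6 (R(c) = -c*c*c/6 = -c²*c/6 = -c³/6)
Y(b, C) = b - 43*C
t = -1878 (t = (35 - 43*(-4)) - 1*2085 = (35 + 172) - 2085 = 207 - 2085 = -1878)
R(F(-6)) + t = -(-5 - 6)³/6 - 1878 = -⅙*(-11)³ - 1878 = -⅙*(-1331) - 1878 = 1331/6 - 1878 = -9937/6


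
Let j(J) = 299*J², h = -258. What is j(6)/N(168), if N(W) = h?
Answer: -1794/43 ≈ -41.721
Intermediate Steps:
N(W) = -258
j(6)/N(168) = (299*6²)/(-258) = (299*36)*(-1/258) = 10764*(-1/258) = -1794/43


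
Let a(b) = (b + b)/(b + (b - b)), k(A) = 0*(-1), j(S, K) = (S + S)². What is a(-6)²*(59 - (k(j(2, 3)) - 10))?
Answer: 276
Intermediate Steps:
j(S, K) = 4*S² (j(S, K) = (2*S)² = 4*S²)
k(A) = 0
a(b) = 2 (a(b) = (2*b)/(b + 0) = (2*b)/b = 2)
a(-6)²*(59 - (k(j(2, 3)) - 10)) = 2²*(59 - (0 - 10)) = 4*(59 - 1*(-10)) = 4*(59 + 10) = 4*69 = 276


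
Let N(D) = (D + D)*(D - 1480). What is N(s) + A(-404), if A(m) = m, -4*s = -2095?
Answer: -8016607/8 ≈ -1.0021e+6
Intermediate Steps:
s = 2095/4 (s = -¼*(-2095) = 2095/4 ≈ 523.75)
N(D) = 2*D*(-1480 + D) (N(D) = (2*D)*(-1480 + D) = 2*D*(-1480 + D))
N(s) + A(-404) = 2*(2095/4)*(-1480 + 2095/4) - 404 = 2*(2095/4)*(-3825/4) - 404 = -8013375/8 - 404 = -8016607/8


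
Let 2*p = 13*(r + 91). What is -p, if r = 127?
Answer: -1417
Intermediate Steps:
p = 1417 (p = (13*(127 + 91))/2 = (13*218)/2 = (½)*2834 = 1417)
-p = -1*1417 = -1417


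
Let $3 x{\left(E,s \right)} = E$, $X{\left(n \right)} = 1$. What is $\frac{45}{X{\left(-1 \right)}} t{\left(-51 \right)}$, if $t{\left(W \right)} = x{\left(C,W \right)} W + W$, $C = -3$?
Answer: $0$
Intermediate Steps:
$x{\left(E,s \right)} = \frac{E}{3}$
$t{\left(W \right)} = 0$ ($t{\left(W \right)} = \frac{1}{3} \left(-3\right) W + W = - W + W = 0$)
$\frac{45}{X{\left(-1 \right)}} t{\left(-51 \right)} = \frac{45}{1} \cdot 0 = 45 \cdot 1 \cdot 0 = 45 \cdot 0 = 0$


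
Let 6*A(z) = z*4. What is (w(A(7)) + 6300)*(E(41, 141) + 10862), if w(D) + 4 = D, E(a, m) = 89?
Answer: 206995802/3 ≈ 6.8999e+7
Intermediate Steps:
A(z) = 2*z/3 (A(z) = (z*4)/6 = (4*z)/6 = 2*z/3)
w(D) = -4 + D
(w(A(7)) + 6300)*(E(41, 141) + 10862) = ((-4 + (⅔)*7) + 6300)*(89 + 10862) = ((-4 + 14/3) + 6300)*10951 = (⅔ + 6300)*10951 = (18902/3)*10951 = 206995802/3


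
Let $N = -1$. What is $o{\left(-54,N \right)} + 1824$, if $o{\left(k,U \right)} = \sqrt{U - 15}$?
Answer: $1824 + 4 i \approx 1824.0 + 4.0 i$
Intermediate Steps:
$o{\left(k,U \right)} = \sqrt{-15 + U}$
$o{\left(-54,N \right)} + 1824 = \sqrt{-15 - 1} + 1824 = \sqrt{-16} + 1824 = 4 i + 1824 = 1824 + 4 i$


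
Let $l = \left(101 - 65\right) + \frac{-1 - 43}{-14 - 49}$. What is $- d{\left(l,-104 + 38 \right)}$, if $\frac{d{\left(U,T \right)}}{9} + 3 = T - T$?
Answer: $27$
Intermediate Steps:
$l = \frac{2312}{63}$ ($l = 36 - \frac{44}{-63} = 36 - - \frac{44}{63} = 36 + \frac{44}{63} = \frac{2312}{63} \approx 36.698$)
$d{\left(U,T \right)} = -27$ ($d{\left(U,T \right)} = -27 + 9 \left(T - T\right) = -27 + 9 \cdot 0 = -27 + 0 = -27$)
$- d{\left(l,-104 + 38 \right)} = \left(-1\right) \left(-27\right) = 27$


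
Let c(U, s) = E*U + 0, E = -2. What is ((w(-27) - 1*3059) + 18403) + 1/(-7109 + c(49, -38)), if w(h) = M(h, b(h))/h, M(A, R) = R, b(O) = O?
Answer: 110591414/7207 ≈ 15345.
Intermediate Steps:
w(h) = 1 (w(h) = h/h = 1)
c(U, s) = -2*U (c(U, s) = -2*U + 0 = -2*U)
((w(-27) - 1*3059) + 18403) + 1/(-7109 + c(49, -38)) = ((1 - 1*3059) + 18403) + 1/(-7109 - 2*49) = ((1 - 3059) + 18403) + 1/(-7109 - 98) = (-3058 + 18403) + 1/(-7207) = 15345 - 1/7207 = 110591414/7207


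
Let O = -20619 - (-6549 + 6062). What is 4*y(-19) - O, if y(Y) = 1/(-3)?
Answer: 60392/3 ≈ 20131.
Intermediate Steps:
y(Y) = -⅓
O = -20132 (O = -20619 - 1*(-487) = -20619 + 487 = -20132)
4*y(-19) - O = 4*(-⅓) - 1*(-20132) = -4/3 + 20132 = 60392/3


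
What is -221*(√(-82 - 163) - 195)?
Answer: 43095 - 1547*I*√5 ≈ 43095.0 - 3459.2*I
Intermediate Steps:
-221*(√(-82 - 163) - 195) = -221*(√(-245) - 195) = -221*(7*I*√5 - 195) = -221*(-195 + 7*I*√5) = 43095 - 1547*I*√5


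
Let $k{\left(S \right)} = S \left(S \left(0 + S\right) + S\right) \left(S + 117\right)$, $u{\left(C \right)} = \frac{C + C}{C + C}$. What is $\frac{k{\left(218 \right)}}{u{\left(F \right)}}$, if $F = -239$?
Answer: $3486598260$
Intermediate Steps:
$u{\left(C \right)} = 1$ ($u{\left(C \right)} = \frac{2 C}{2 C} = 2 C \frac{1}{2 C} = 1$)
$k{\left(S \right)} = S \left(117 + S\right) \left(S + S^{2}\right)$ ($k{\left(S \right)} = S \left(S S + S\right) \left(117 + S\right) = S \left(S^{2} + S\right) \left(117 + S\right) = S \left(S + S^{2}\right) \left(117 + S\right) = S \left(117 + S\right) \left(S + S^{2}\right)$)
$\frac{k{\left(218 \right)}}{u{\left(F \right)}} = \frac{218^{2} \left(117 + 218^{2} + 118 \cdot 218\right)}{1} = 47524 \left(117 + 47524 + 25724\right) 1 = 47524 \cdot 73365 \cdot 1 = 3486598260 \cdot 1 = 3486598260$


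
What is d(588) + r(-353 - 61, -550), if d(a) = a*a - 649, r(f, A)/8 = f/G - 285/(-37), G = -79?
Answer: 1009015349/2923 ≈ 3.4520e+5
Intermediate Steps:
r(f, A) = 2280/37 - 8*f/79 (r(f, A) = 8*(f/(-79) - 285/(-37)) = 8*(f*(-1/79) - 285*(-1/37)) = 8*(-f/79 + 285/37) = 8*(285/37 - f/79) = 2280/37 - 8*f/79)
d(a) = -649 + a² (d(a) = a² - 649 = -649 + a²)
d(588) + r(-353 - 61, -550) = (-649 + 588²) + (2280/37 - 8*(-353 - 61)/79) = (-649 + 345744) + (2280/37 - 8/79*(-414)) = 345095 + (2280/37 + 3312/79) = 345095 + 302664/2923 = 1009015349/2923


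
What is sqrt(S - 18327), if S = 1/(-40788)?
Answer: I*sqrt(846942060041)/6798 ≈ 135.38*I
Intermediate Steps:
S = -1/40788 ≈ -2.4517e-5
sqrt(S - 18327) = sqrt(-1/40788 - 18327) = sqrt(-747521677/40788) = I*sqrt(846942060041)/6798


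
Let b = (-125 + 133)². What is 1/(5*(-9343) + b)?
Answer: -1/46651 ≈ -2.1436e-5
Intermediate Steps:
b = 64 (b = 8² = 64)
1/(5*(-9343) + b) = 1/(5*(-9343) + 64) = 1/(-46715 + 64) = 1/(-46651) = -1/46651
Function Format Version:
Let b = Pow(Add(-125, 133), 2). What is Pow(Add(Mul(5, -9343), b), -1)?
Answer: Rational(-1, 46651) ≈ -2.1436e-5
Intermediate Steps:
b = 64 (b = Pow(8, 2) = 64)
Pow(Add(Mul(5, -9343), b), -1) = Pow(Add(Mul(5, -9343), 64), -1) = Pow(Add(-46715, 64), -1) = Pow(-46651, -1) = Rational(-1, 46651)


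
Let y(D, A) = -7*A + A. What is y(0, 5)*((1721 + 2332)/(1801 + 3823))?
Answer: -60795/2812 ≈ -21.620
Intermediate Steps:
y(D, A) = -6*A
y(0, 5)*((1721 + 2332)/(1801 + 3823)) = (-6*5)*((1721 + 2332)/(1801 + 3823)) = -121590/5624 = -30*4053/5624 = -60795/2812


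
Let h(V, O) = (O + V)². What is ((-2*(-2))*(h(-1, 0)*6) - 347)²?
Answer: 104329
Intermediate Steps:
((-2*(-2))*(h(-1, 0)*6) - 347)² = ((-2*(-2))*((0 - 1)²*6) - 347)² = (4*((-1)²*6) - 347)² = (4*(1*6) - 347)² = (4*6 - 347)² = (24 - 347)² = (-323)² = 104329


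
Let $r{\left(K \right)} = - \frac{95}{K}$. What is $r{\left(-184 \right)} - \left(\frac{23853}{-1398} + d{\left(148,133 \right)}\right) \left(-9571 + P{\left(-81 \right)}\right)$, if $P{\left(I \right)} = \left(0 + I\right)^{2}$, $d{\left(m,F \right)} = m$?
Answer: $\frac{16896849775}{42872} \approx 3.9412 \cdot 10^{5}$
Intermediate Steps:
$P{\left(I \right)} = I^{2}$
$r{\left(-184 \right)} - \left(\frac{23853}{-1398} + d{\left(148,133 \right)}\right) \left(-9571 + P{\left(-81 \right)}\right) = - \frac{95}{-184} - \left(\frac{23853}{-1398} + 148\right) \left(-9571 + \left(-81\right)^{2}\right) = \left(-95\right) \left(- \frac{1}{184}\right) - \left(23853 \left(- \frac{1}{1398}\right) + 148\right) \left(-9571 + 6561\right) = \frac{95}{184} - \left(- \frac{7951}{466} + 148\right) \left(-3010\right) = \frac{95}{184} - \frac{61017}{466} \left(-3010\right) = \frac{95}{184} - - \frac{91830585}{233} = \frac{95}{184} + \frac{91830585}{233} = \frac{16896849775}{42872}$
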